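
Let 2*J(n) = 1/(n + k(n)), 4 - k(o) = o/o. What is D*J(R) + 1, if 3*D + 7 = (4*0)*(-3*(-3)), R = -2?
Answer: -⅙ ≈ -0.16667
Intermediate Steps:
k(o) = 3 (k(o) = 4 - o/o = 4 - 1*1 = 4 - 1 = 3)
D = -7/3 (D = -7/3 + ((4*0)*(-3*(-3)))/3 = -7/3 + (0*9)/3 = -7/3 + (⅓)*0 = -7/3 + 0 = -7/3 ≈ -2.3333)
J(n) = 1/(2*(3 + n)) (J(n) = 1/(2*(n + 3)) = 1/(2*(3 + n)))
D*J(R) + 1 = -7/(6*(3 - 2)) + 1 = -7/(6*1) + 1 = -7/6 + 1 = -⅙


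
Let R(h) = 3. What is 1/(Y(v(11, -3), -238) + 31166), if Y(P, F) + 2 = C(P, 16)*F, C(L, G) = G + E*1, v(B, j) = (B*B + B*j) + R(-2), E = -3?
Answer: 1/28070 ≈ 3.5625e-5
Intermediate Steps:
v(B, j) = 3 + B**2 + B*j (v(B, j) = (B*B + B*j) + 3 = (B**2 + B*j) + 3 = 3 + B**2 + B*j)
C(L, G) = -3 + G (C(L, G) = G - 3*1 = G - 3 = -3 + G)
Y(P, F) = -2 + 13*F (Y(P, F) = -2 + (-3 + 16)*F = -2 + 13*F)
1/(Y(v(11, -3), -238) + 31166) = 1/((-2 + 13*(-238)) + 31166) = 1/((-2 - 3094) + 31166) = 1/(-3096 + 31166) = 1/28070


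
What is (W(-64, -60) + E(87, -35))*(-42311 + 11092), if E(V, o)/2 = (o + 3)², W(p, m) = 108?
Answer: -67308164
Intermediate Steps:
E(V, o) = 2*(3 + o)² (E(V, o) = 2*(o + 3)² = 2*(3 + o)²)
(W(-64, -60) + E(87, -35))*(-42311 + 11092) = (108 + 2*(3 - 35)²)*(-42311 + 11092) = (108 + 2*(-32)²)*(-31219) = (108 + 2*1024)*(-31219) = (108 + 2048)*(-31219) = 2156*(-31219) = -67308164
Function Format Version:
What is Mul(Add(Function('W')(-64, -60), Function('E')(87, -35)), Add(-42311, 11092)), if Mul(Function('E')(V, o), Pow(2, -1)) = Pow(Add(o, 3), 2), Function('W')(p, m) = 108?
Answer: -67308164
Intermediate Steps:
Function('E')(V, o) = Mul(2, Pow(Add(3, o), 2)) (Function('E')(V, o) = Mul(2, Pow(Add(o, 3), 2)) = Mul(2, Pow(Add(3, o), 2)))
Mul(Add(Function('W')(-64, -60), Function('E')(87, -35)), Add(-42311, 11092)) = Mul(Add(108, Mul(2, Pow(Add(3, -35), 2))), Add(-42311, 11092)) = Mul(Add(108, Mul(2, Pow(-32, 2))), -31219) = Mul(Add(108, Mul(2, 1024)), -31219) = Mul(Add(108, 2048), -31219) = Mul(2156, -31219) = -67308164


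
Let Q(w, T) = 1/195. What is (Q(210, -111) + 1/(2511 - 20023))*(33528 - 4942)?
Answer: 247511881/1707420 ≈ 144.96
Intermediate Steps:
Q(w, T) = 1/195
(Q(210, -111) + 1/(2511 - 20023))*(33528 - 4942) = (1/195 + 1/(2511 - 20023))*(33528 - 4942) = (1/195 + 1/(-17512))*28586 = (1/195 - 1/17512)*28586 = (17317/3414840)*28586 = 247511881/1707420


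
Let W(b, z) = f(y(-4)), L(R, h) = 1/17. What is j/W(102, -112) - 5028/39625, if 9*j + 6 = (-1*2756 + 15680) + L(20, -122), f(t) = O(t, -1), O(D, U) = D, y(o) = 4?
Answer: 8698850239/24250500 ≈ 358.71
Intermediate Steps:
L(R, h) = 1/17
f(t) = t
W(b, z) = 4
j = 219607/153 (j = -⅔ + ((-1*2756 + 15680) + 1/17)/9 = -⅔ + ((-2756 + 15680) + 1/17)/9 = -⅔ + (12924 + 1/17)/9 = -⅔ + (⅑)*(219709/17) = -⅔ + 219709/153 = 219607/153 ≈ 1435.3)
j/W(102, -112) - 5028/39625 = (219607/153)/4 - 5028/39625 = (219607/153)*(¼) - 5028*1/39625 = 219607/612 - 5028/39625 = 8698850239/24250500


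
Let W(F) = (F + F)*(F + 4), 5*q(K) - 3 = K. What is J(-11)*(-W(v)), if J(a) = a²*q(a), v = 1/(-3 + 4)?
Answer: 1936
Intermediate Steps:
q(K) = ⅗ + K/5
v = 1 (v = 1/1 = 1)
W(F) = 2*F*(4 + F) (W(F) = (2*F)*(4 + F) = 2*F*(4 + F))
J(a) = a²*(⅗ + a/5)
J(-11)*(-W(v)) = ((⅕)*(-11)²*(3 - 11))*(-2*(4 + 1)) = ((⅕)*121*(-8))*(-2*5) = -(-968)*10/5 = -968/5*(-10) = 1936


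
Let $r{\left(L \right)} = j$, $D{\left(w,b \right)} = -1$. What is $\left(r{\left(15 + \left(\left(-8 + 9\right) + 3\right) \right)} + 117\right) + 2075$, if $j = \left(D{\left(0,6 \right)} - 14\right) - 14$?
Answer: $2163$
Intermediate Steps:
$j = -29$ ($j = \left(-1 - 14\right) - 14 = -15 - 14 = -29$)
$r{\left(L \right)} = -29$
$\left(r{\left(15 + \left(\left(-8 + 9\right) + 3\right) \right)} + 117\right) + 2075 = \left(-29 + 117\right) + 2075 = 88 + 2075 = 2163$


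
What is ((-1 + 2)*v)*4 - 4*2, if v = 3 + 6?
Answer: 28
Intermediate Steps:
v = 9
((-1 + 2)*v)*4 - 4*2 = ((-1 + 2)*9)*4 - 4*2 = (1*9)*4 - 8 = 9*4 - 8 = 36 - 8 = 28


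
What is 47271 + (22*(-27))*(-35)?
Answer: 68061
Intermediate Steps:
47271 + (22*(-27))*(-35) = 47271 - 594*(-35) = 47271 + 20790 = 68061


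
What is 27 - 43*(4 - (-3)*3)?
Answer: -532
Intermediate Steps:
27 - 43*(4 - (-3)*3) = 27 - 43*(4 - 1*(-9)) = 27 - 43*(4 + 9) = 27 - 43*13 = 27 - 559 = -532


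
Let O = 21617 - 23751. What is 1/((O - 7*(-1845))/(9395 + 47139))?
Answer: 56534/10781 ≈ 5.2439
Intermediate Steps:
O = -2134
1/((O - 7*(-1845))/(9395 + 47139)) = 1/((-2134 - 7*(-1845))/(9395 + 47139)) = 1/((-2134 + 12915)/56534) = 1/(10781*(1/56534)) = 1/(10781/56534) = 56534/10781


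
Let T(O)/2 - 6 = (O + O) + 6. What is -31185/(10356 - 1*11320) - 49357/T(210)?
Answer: -5159077/208224 ≈ -24.777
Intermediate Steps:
T(O) = 24 + 4*O (T(O) = 12 + 2*((O + O) + 6) = 12 + 2*(2*O + 6) = 12 + 2*(6 + 2*O) = 12 + (12 + 4*O) = 24 + 4*O)
-31185/(10356 - 1*11320) - 49357/T(210) = -31185/(10356 - 1*11320) - 49357/(24 + 4*210) = -31185/(10356 - 11320) - 49357/(24 + 840) = -31185/(-964) - 49357/864 = -31185*(-1/964) - 49357*1/864 = 31185/964 - 49357/864 = -5159077/208224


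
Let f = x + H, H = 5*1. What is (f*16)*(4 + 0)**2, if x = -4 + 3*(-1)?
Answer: -512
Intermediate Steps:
x = -7 (x = -4 - 3 = -7)
H = 5
f = -2 (f = -7 + 5 = -2)
(f*16)*(4 + 0)**2 = (-2*16)*(4 + 0)**2 = -32*4**2 = -32*16 = -512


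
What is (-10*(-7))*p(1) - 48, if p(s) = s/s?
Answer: 22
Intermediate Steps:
p(s) = 1
(-10*(-7))*p(1) - 48 = -10*(-7)*1 - 48 = 70*1 - 48 = 70 - 48 = 22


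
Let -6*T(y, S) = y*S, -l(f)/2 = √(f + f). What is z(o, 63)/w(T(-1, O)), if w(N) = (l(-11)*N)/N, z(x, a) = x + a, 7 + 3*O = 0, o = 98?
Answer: 161*I*√22/44 ≈ 17.163*I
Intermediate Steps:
O = -7/3 (O = -7/3 + (⅓)*0 = -7/3 + 0 = -7/3 ≈ -2.3333)
l(f) = -2*√2*√f (l(f) = -2*√(f + f) = -2*√2*√f)
T(y, S) = -S*y/6 (T(y, S) = -y*S/6 = -S*y/6)
z(x, a) = a + x
w(N) = -2*I*√22 (w(N) = ((-2*√2*√(-11))*N)/N = ((-2*√2*I*√11)*N)/N = ((-2*I*√22)*N)/N = (-2*I*N*√22)/N = -2*I*√22)
z(o, 63)/w(T(-1, O)) = (63 + 98)/((-2*I*√22)) = 161*(I*√22/44) = 161*I*√22/44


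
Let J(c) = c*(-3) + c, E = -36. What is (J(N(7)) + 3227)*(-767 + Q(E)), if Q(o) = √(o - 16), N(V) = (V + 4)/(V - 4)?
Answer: -7408453/3 + 19318*I*√13/3 ≈ -2.4695e+6 + 23217.0*I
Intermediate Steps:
N(V) = (4 + V)/(-4 + V)
J(c) = -2*c (J(c) = -3*c + c = -2*c)
Q(o) = √(-16 + o)
(J(N(7)) + 3227)*(-767 + Q(E)) = (-2*(4 + 7)/(-4 + 7) + 3227)*(-767 + √(-16 - 36)) = (-2*11/3 + 3227)*(-767 + √(-52)) = (-2*11/3 + 3227)*(-767 + 2*I*√13) = (-22/3 + 3227)*(-767 + 2*I*√13) = 9659*(-767 + 2*I*√13)/3 = -7408453/3 + 19318*I*√13/3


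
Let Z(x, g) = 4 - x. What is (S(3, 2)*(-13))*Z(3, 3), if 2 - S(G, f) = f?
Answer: 0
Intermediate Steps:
S(G, f) = 2 - f
(S(3, 2)*(-13))*Z(3, 3) = ((2 - 1*2)*(-13))*(4 - 1*3) = ((2 - 2)*(-13))*(4 - 3) = (0*(-13))*1 = 0*1 = 0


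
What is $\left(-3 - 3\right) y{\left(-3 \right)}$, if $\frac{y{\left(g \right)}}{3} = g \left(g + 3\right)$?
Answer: $0$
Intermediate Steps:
$y{\left(g \right)} = 3 g \left(3 + g\right)$ ($y{\left(g \right)} = 3 g \left(g + 3\right) = 3 g \left(3 + g\right)$)
$\left(-3 - 3\right) y{\left(-3 \right)} = \left(-3 - 3\right) 3 \left(-3\right) \left(3 - 3\right) = \left(-3 - 3\right) 3 \left(-3\right) 0 = \left(-6\right) 0 = 0$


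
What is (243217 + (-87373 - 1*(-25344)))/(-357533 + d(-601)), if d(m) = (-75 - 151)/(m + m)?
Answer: -9074499/17906435 ≈ -0.50677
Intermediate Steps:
d(m) = -113/m (d(m) = -226*1/(2*m) = -113/m)
(243217 + (-87373 - 1*(-25344)))/(-357533 + d(-601)) = (243217 + (-87373 - 1*(-25344)))/(-357533 - 113/(-601)) = (243217 + (-87373 + 25344))/(-357533 - 113*(-1/601)) = (243217 - 62029)/(-357533 + 113/601) = 181188/(-214877220/601) = 181188*(-601/214877220) = -9074499/17906435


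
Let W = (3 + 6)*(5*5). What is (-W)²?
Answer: 50625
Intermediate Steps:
W = 225 (W = 9*25 = 225)
(-W)² = (-1*225)² = (-225)² = 50625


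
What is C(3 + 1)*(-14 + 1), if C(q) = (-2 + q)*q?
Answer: -104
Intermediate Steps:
C(q) = q*(-2 + q)
C(3 + 1)*(-14 + 1) = ((3 + 1)*(-2 + (3 + 1)))*(-14 + 1) = (4*(-2 + 4))*(-13) = (4*2)*(-13) = 8*(-13) = -104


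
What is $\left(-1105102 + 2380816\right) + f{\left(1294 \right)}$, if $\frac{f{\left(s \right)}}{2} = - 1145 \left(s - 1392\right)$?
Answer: $1500134$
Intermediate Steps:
$f{\left(s \right)} = 3187680 - 2290 s$ ($f{\left(s \right)} = 2 \left(- 1145 \left(s - 1392\right)\right) = 2 \left(- 1145 \left(-1392 + s\right)\right) = 2 \left(1593840 - 1145 s\right) = 3187680 - 2290 s$)
$\left(-1105102 + 2380816\right) + f{\left(1294 \right)} = \left(-1105102 + 2380816\right) + \left(3187680 - 2963260\right) = 1275714 + \left(3187680 - 2963260\right) = 1275714 + 224420 = 1500134$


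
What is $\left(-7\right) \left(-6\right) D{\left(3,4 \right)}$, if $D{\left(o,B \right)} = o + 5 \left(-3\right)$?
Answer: $-504$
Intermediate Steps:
$D{\left(o,B \right)} = -15 + o$ ($D{\left(o,B \right)} = o - 15 = -15 + o$)
$\left(-7\right) \left(-6\right) D{\left(3,4 \right)} = \left(-7\right) \left(-6\right) \left(-15 + 3\right) = 42 \left(-12\right) = -504$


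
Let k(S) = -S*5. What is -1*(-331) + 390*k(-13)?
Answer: 25681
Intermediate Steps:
k(S) = -5*S
-1*(-331) + 390*k(-13) = -1*(-331) + 390*(-5*(-13)) = 331 + 390*65 = 331 + 25350 = 25681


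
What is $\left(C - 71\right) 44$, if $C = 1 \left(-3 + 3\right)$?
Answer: $-3124$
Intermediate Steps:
$C = 0$ ($C = 1 \cdot 0 = 0$)
$\left(C - 71\right) 44 = \left(0 - 71\right) 44 = \left(-71\right) 44 = -3124$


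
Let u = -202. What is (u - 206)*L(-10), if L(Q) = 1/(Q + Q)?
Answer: 102/5 ≈ 20.400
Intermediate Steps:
L(Q) = 1/(2*Q)
(u - 206)*L(-10) = (-202 - 206)*((1/2)/(-10)) = -204*(-1)/10 = -408*(-1/20) = 102/5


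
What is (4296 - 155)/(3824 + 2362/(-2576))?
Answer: 5333608/4924131 ≈ 1.0832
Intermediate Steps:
(4296 - 155)/(3824 + 2362/(-2576)) = 4141/(3824 + 2362*(-1/2576)) = 4141/(3824 - 1181/1288) = 4141/(4924131/1288) = 4141*(1288/4924131) = 5333608/4924131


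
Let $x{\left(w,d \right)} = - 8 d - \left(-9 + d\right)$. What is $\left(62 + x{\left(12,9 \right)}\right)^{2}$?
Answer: $100$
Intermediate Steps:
$x{\left(w,d \right)} = 9 - 9 d$
$\left(62 + x{\left(12,9 \right)}\right)^{2} = \left(62 + \left(9 - 81\right)\right)^{2} = \left(62 - 72\right)^{2} = \left(-10\right)^{2} = 100$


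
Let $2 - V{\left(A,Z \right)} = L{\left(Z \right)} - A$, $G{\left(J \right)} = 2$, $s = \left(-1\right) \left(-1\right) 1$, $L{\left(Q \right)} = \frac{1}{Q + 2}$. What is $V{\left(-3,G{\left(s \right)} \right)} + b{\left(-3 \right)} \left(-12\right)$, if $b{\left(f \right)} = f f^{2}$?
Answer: $\frac{1291}{4} \approx 322.75$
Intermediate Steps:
$L{\left(Q \right)} = \frac{1}{2 + Q}$
$b{\left(f \right)} = f^{3}$
$s = 1$ ($s = 1 \cdot 1 = 1$)
$V{\left(A,Z \right)} = 2 + A - \frac{1}{2 + Z}$ ($V{\left(A,Z \right)} = 2 - \left(\frac{1}{2 + Z} - A\right) = 2 + \left(A - \frac{1}{2 + Z}\right) = 2 + A - \frac{1}{2 + Z}$)
$V{\left(-3,G{\left(s \right)} \right)} + b{\left(-3 \right)} \left(-12\right) = \frac{-1 + \left(2 - 3\right) \left(2 + 2\right)}{2 + 2} + \left(-3\right)^{3} \left(-12\right) = \frac{-1 - 4}{4} - -324 = \frac{-1 - 4}{4} + 324 = \frac{1}{4} \left(-5\right) + 324 = - \frac{5}{4} + 324 = \frac{1291}{4}$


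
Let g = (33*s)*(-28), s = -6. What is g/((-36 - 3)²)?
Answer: 616/169 ≈ 3.6450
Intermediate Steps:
g = 5544 (g = (33*(-6))*(-28) = -198*(-28) = 5544)
g/((-36 - 3)²) = 5544/((-36 - 3)²) = 5544/((-39)²) = 5544/1521 = 5544*(1/1521) = 616/169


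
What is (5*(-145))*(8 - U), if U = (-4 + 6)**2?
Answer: -2900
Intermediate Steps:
U = 4 (U = 2**2 = 4)
(5*(-145))*(8 - U) = (5*(-145))*(8 - 1*4) = -725*(8 - 4) = -725*4 = -2900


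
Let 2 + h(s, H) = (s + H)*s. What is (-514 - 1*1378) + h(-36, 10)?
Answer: -958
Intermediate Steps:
h(s, H) = -2 + s*(H + s) (h(s, H) = -2 + (s + H)*s = -2 + (H + s)*s = -2 + s*(H + s))
(-514 - 1*1378) + h(-36, 10) = (-514 - 1*1378) + (-2 + (-36)**2 + 10*(-36)) = (-514 - 1378) + (-2 + 1296 - 360) = -1892 + 934 = -958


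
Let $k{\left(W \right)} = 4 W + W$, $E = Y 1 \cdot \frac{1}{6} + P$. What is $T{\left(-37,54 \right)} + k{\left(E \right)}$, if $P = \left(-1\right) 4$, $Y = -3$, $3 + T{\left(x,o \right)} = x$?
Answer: $- \frac{125}{2} \approx -62.5$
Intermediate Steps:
$T{\left(x,o \right)} = -3 + x$
$P = -4$
$E = - \frac{9}{2}$ ($E = - 3 \cdot 1 \cdot \frac{1}{6} - 4 = \left(-3\right) \frac{1}{6} - 4 = - \frac{1}{2} - 4 = - \frac{9}{2} \approx -4.5$)
$k{\left(W \right)} = 5 W$
$T{\left(-37,54 \right)} + k{\left(E \right)} = \left(-3 - 37\right) + 5 \left(- \frac{9}{2}\right) = -40 - \frac{45}{2} = - \frac{125}{2}$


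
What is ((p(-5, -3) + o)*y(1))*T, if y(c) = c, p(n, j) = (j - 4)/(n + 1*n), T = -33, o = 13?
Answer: -4521/10 ≈ -452.10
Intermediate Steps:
p(n, j) = (-4 + j)/(2*n) (p(n, j) = (-4 + j)/(n + n) = (-4 + j)/((2*n)) = (-4 + j)*(1/(2*n)) = (-4 + j)/(2*n))
((p(-5, -3) + o)*y(1))*T = (((½)*(-4 - 3)/(-5) + 13)*1)*(-33) = (((½)*(-⅕)*(-7) + 13)*1)*(-33) = ((7/10 + 13)*1)*(-33) = ((137/10)*1)*(-33) = (137/10)*(-33) = -4521/10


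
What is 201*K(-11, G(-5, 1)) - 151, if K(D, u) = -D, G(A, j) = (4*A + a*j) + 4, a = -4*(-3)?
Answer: 2060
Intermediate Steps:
a = 12
G(A, j) = 4 + 4*A + 12*j (G(A, j) = (4*A + 12*j) + 4 = 4 + 4*A + 12*j)
201*K(-11, G(-5, 1)) - 151 = 201*(-1*(-11)) - 151 = 201*11 - 151 = 2211 - 151 = 2060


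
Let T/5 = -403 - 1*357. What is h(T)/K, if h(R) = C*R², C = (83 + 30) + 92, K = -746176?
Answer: -46253125/11659 ≈ -3967.2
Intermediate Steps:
C = 205 (C = 113 + 92 = 205)
T = -3800 (T = 5*(-403 - 1*357) = 5*(-403 - 357) = 5*(-760) = -3800)
h(R) = 205*R²
h(T)/K = (205*(-3800)²)/(-746176) = (205*14440000)*(-1/746176) = 2960200000*(-1/746176) = -46253125/11659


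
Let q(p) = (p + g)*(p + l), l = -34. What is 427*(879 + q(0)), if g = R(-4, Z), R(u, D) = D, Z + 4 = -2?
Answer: 462441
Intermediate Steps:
Z = -6 (Z = -4 - 2 = -6)
g = -6
q(p) = (-34 + p)*(-6 + p) (q(p) = (p - 6)*(p - 34) = (-6 + p)*(-34 + p) = (-34 + p)*(-6 + p))
427*(879 + q(0)) = 427*(879 + (204 + 0² - 40*0)) = 427*(879 + (204 + 0 + 0)) = 427*(879 + 204) = 427*1083 = 462441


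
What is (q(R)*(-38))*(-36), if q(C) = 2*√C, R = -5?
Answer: 2736*I*√5 ≈ 6117.9*I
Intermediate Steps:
(q(R)*(-38))*(-36) = ((2*√(-5))*(-38))*(-36) = ((2*(I*√5))*(-38))*(-36) = ((2*I*√5)*(-38))*(-36) = -76*I*√5*(-36) = 2736*I*√5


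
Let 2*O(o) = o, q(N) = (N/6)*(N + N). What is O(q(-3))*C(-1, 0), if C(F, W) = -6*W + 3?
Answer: 9/2 ≈ 4.5000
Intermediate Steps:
q(N) = N**2/3 (q(N) = (N*(1/6))*(2*N) = (N/6)*(2*N) = N**2/3)
O(o) = o/2
C(F, W) = 3 - 6*W
O(q(-3))*C(-1, 0) = (((1/3)*(-3)**2)/2)*(3 - 6*0) = (((1/3)*9)/2)*(3 + 0) = ((1/2)*3)*3 = (3/2)*3 = 9/2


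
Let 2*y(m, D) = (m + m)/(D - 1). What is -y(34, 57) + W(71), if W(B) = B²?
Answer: 141131/28 ≈ 5040.4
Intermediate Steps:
y(m, D) = m/(-1 + D) (y(m, D) = ((m + m)/(D - 1))/2 = ((2*m)/(-1 + D))/2 = (2*m/(-1 + D))/2 = m/(-1 + D))
-y(34, 57) + W(71) = -34/(-1 + 57) + 71² = -34/56 + 5041 = -1*17/28 + 5041 = -17/28 + 5041 = 141131/28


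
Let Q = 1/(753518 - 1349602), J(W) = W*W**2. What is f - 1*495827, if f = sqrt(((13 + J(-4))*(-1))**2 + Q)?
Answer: -495827 + sqrt(231044316671143)/298042 ≈ -4.9578e+5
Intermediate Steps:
J(W) = W**3
Q = -1/596084 (Q = 1/(-596084) = -1/596084 ≈ -1.6776e-6)
f = sqrt(231044316671143)/298042 (f = sqrt(((13 + (-4)**3)*(-1))**2 - 1/596084) = sqrt(((13 - 64)*(-1))**2 - 1/596084) = sqrt((-51*(-1))**2 - 1/596084) = sqrt(51**2 - 1/596084) = sqrt(2601 - 1/596084) = sqrt(1550414483/596084) = sqrt(231044316671143)/298042 ≈ 51.000)
f - 1*495827 = sqrt(231044316671143)/298042 - 1*495827 = sqrt(231044316671143)/298042 - 495827 = -495827 + sqrt(231044316671143)/298042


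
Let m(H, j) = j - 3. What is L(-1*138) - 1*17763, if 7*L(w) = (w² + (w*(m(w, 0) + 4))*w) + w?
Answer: -86391/7 ≈ -12342.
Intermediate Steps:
m(H, j) = -3 + j
L(w) = w/7 + 2*w²/7 (L(w) = ((w² + (w*((-3 + 0) + 4))*w) + w)/7 = ((w² + (w*(-3 + 4))*w) + w)/7 = ((w² + (w*1)*w) + w)/7 = ((w² + w*w) + w)/7 = ((w² + w²) + w)/7 = (2*w² + w)/7 = (w + 2*w²)/7 = w/7 + 2*w²/7)
L(-1*138) - 1*17763 = (-1*138)*(1 + 2*(-1*138))/7 - 1*17763 = (⅐)*(-138)*(1 + 2*(-138)) - 17763 = (⅐)*(-138)*(1 - 276) - 17763 = (⅐)*(-138)*(-275) - 17763 = 37950/7 - 17763 = -86391/7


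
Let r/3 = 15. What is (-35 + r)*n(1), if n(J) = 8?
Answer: 80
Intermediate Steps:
r = 45 (r = 3*15 = 45)
(-35 + r)*n(1) = (-35 + 45)*8 = 10*8 = 80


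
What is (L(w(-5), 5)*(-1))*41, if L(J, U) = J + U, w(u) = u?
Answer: 0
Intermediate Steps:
(L(w(-5), 5)*(-1))*41 = ((-5 + 5)*(-1))*41 = (0*(-1))*41 = 0*41 = 0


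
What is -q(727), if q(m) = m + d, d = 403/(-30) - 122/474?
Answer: -1690543/2370 ≈ -713.31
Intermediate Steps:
d = -32447/2370 (d = 403*(-1/30) - 122*1/474 = -403/30 - 61/237 = -32447/2370 ≈ -13.691)
q(m) = -32447/2370 + m (q(m) = m - 32447/2370 = -32447/2370 + m)
-q(727) = -(-32447/2370 + 727) = -1*1690543/2370 = -1690543/2370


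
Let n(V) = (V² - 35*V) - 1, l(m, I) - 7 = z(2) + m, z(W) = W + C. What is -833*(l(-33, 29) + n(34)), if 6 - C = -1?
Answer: 43316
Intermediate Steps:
C = 7 (C = 6 - 1*(-1) = 6 + 1 = 7)
z(W) = 7 + W (z(W) = W + 7 = 7 + W)
l(m, I) = 16 + m (l(m, I) = 7 + ((7 + 2) + m) = 7 + (9 + m) = 16 + m)
n(V) = -1 + V² - 35*V
-833*(l(-33, 29) + n(34)) = -833*((16 - 33) + (-1 + 34² - 35*34)) = -833*(-17 + (-1 + 1156 - 1190)) = -833*(-17 - 35) = -833*(-52) = 43316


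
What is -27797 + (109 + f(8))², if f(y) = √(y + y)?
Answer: -15028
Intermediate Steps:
f(y) = √2*√y (f(y) = √(2*y) = √2*√y)
-27797 + (109 + f(8))² = -27797 + (109 + √2*√8)² = -27797 + (109 + √2*(2*√2))² = -27797 + (109 + 4)² = -27797 + 113² = -27797 + 12769 = -15028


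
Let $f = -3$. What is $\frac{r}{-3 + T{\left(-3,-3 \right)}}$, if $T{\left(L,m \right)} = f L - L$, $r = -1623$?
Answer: $- \frac{541}{3} \approx -180.33$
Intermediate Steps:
$T{\left(L,m \right)} = - 4 L$ ($T{\left(L,m \right)} = - 3 L - L = - 4 L$)
$\frac{r}{-3 + T{\left(-3,-3 \right)}} = - \frac{1623}{-3 - -12} = - \frac{1623}{-3 + 12} = - \frac{1623}{9} = \left(-1623\right) \frac{1}{9} = - \frac{541}{3}$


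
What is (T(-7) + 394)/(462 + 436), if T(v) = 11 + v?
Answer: 199/449 ≈ 0.44321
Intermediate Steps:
(T(-7) + 394)/(462 + 436) = ((11 - 7) + 394)/(462 + 436) = (4 + 394)/898 = 398*(1/898) = 199/449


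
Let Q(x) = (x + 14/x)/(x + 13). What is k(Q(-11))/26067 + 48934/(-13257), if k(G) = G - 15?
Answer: -9356180407/2534181606 ≈ -3.6920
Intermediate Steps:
Q(x) = (x + 14/x)/(13 + x)
k(G) = -15 + G
k(Q(-11))/26067 + 48934/(-13257) = (-15 + (14 + (-11)**2)/((-11)*(13 - 11)))/26067 + 48934/(-13257) = (-15 - 1/11*(14 + 121)/2)*(1/26067) + 48934*(-1/13257) = (-15 - 1/11*1/2*135)*(1/26067) - 48934/13257 = (-15 - 135/22)*(1/26067) - 48934/13257 = -465/22*1/26067 - 48934/13257 = -155/191158 - 48934/13257 = -9356180407/2534181606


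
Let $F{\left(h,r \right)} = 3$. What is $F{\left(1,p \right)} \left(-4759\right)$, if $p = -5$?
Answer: $-14277$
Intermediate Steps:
$F{\left(1,p \right)} \left(-4759\right) = 3 \left(-4759\right) = -14277$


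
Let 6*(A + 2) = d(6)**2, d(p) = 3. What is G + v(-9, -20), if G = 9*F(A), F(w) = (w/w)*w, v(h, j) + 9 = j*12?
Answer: -507/2 ≈ -253.50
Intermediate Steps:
v(h, j) = -9 + 12*j (v(h, j) = -9 + j*12 = -9 + 12*j)
A = -1/2 (A = -2 + (1/6)*3**2 = -2 + (1/6)*9 = -2 + 3/2 = -1/2 ≈ -0.50000)
F(w) = w (F(w) = 1*w = w)
G = -9/2 (G = 9*(-1/2) = -9/2 ≈ -4.5000)
G + v(-9, -20) = -9/2 + (-9 + 12*(-20)) = -9/2 + (-9 - 240) = -9/2 - 249 = -507/2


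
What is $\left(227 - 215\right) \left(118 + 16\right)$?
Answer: $1608$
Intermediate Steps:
$\left(227 - 215\right) \left(118 + 16\right) = 12 \cdot 134 = 1608$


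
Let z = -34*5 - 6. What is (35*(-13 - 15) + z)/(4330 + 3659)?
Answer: -1156/7989 ≈ -0.14470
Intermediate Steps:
z = -176 (z = -170 - 6 = -176)
(35*(-13 - 15) + z)/(4330 + 3659) = (35*(-13 - 15) - 176)/(4330 + 3659) = (35*(-28) - 176)/7989 = (-980 - 176)*(1/7989) = -1156*1/7989 = -1156/7989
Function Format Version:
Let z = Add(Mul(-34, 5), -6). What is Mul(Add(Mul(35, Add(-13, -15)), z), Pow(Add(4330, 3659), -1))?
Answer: Rational(-1156, 7989) ≈ -0.14470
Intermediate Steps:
z = -176 (z = Add(-170, -6) = -176)
Mul(Add(Mul(35, Add(-13, -15)), z), Pow(Add(4330, 3659), -1)) = Mul(Add(Mul(35, Add(-13, -15)), -176), Pow(Add(4330, 3659), -1)) = Mul(Add(Mul(35, -28), -176), Pow(7989, -1)) = Mul(Add(-980, -176), Rational(1, 7989)) = Mul(-1156, Rational(1, 7989)) = Rational(-1156, 7989)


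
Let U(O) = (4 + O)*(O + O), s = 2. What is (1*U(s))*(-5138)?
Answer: -123312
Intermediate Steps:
U(O) = 2*O*(4 + O) (U(O) = (4 + O)*(2*O) = 2*O*(4 + O))
(1*U(s))*(-5138) = (1*(2*2*(4 + 2)))*(-5138) = (1*(2*2*6))*(-5138) = (1*24)*(-5138) = 24*(-5138) = -123312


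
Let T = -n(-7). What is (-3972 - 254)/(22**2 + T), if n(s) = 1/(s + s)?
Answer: -59164/6777 ≈ -8.7301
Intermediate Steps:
n(s) = 1/(2*s)
T = 1/14 (T = -1/(2*(-7)) = -(-1)/(2*7) = -1*(-1/14) = 1/14 ≈ 0.071429)
(-3972 - 254)/(22**2 + T) = (-3972 - 254)/(22**2 + 1/14) = -4226/(484 + 1/14) = -4226/6777/14 = -4226*14/6777 = -59164/6777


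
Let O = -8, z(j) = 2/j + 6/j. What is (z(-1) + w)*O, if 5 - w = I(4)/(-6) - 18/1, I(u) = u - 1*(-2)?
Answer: -128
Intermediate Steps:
z(j) = 8/j
I(u) = 2 + u (I(u) = u + 2 = 2 + u)
w = 24 (w = 5 - ((2 + 4)/(-6) - 18/1) = 5 - (6*(-⅙) - 18*1) = 5 - (-1 - 18) = 5 - 1*(-19) = 5 + 19 = 24)
(z(-1) + w)*O = (8/(-1) + 24)*(-8) = (8*(-1) + 24)*(-8) = (-8 + 24)*(-8) = 16*(-8) = -128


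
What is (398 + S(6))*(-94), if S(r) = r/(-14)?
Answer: -261602/7 ≈ -37372.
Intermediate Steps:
S(r) = -r/14 (S(r) = r*(-1/14) = -r/14)
(398 + S(6))*(-94) = (398 - 1/14*6)*(-94) = (398 - 3/7)*(-94) = (2783/7)*(-94) = -261602/7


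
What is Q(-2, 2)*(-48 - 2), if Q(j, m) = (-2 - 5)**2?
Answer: -2450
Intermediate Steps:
Q(j, m) = 49 (Q(j, m) = (-7)**2 = 49)
Q(-2, 2)*(-48 - 2) = 49*(-48 - 2) = 49*(-50) = -2450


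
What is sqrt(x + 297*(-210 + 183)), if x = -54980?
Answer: I*sqrt(62999) ≈ 251.0*I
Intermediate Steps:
sqrt(x + 297*(-210 + 183)) = sqrt(-54980 + 297*(-210 + 183)) = sqrt(-54980 + 297*(-27)) = sqrt(-54980 - 8019) = sqrt(-62999) = I*sqrt(62999)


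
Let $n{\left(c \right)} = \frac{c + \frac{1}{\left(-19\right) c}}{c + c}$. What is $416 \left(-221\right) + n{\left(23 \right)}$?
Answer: $- \frac{924043711}{10051} \approx -91936.0$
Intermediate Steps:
$n{\left(c \right)} = \frac{c - \frac{1}{19 c}}{2 c}$
$416 \left(-221\right) + n{\left(23 \right)} = 416 \left(-221\right) + \left(\frac{1}{2} - \frac{1}{38 \cdot 529}\right) = -91936 + \left(\frac{1}{2} - \frac{1}{20102}\right) = -91936 + \frac{5025}{10051} = - \frac{924043711}{10051}$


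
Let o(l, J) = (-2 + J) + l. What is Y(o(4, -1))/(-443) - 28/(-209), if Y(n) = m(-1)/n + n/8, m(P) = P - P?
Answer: 99023/740696 ≈ 0.13369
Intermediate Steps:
m(P) = 0
o(l, J) = -2 + J + l
Y(n) = n/8 (Y(n) = 0/n + n/8 = 0 + n*(⅛) = 0 + n/8 = n/8)
Y(o(4, -1))/(-443) - 28/(-209) = ((-2 - 1 + 4)/8)/(-443) - 28/(-209) = ((⅛)*1)*(-1/443) - 28*(-1/209) = (⅛)*(-1/443) + 28/209 = -1/3544 + 28/209 = 99023/740696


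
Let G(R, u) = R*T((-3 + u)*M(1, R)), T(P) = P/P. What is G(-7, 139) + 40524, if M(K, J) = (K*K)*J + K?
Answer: 40517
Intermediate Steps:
M(K, J) = K + J*K**2 (M(K, J) = K**2*J + K = J*K**2 + K = K + J*K**2)
T(P) = 1
G(R, u) = R (G(R, u) = R*1 = R)
G(-7, 139) + 40524 = -7 + 40524 = 40517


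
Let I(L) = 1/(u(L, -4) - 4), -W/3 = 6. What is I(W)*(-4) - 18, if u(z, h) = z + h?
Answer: -232/13 ≈ -17.846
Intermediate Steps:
W = -18 (W = -3*6 = -18)
u(z, h) = h + z
I(L) = 1/(-8 + L) (I(L) = 1/((-4 + L) - 4) = 1/(-8 + L))
I(W)*(-4) - 18 = -4/(-8 - 18) - 18 = -4/(-26) - 18 = -1/26*(-4) - 18 = 2/13 - 18 = -232/13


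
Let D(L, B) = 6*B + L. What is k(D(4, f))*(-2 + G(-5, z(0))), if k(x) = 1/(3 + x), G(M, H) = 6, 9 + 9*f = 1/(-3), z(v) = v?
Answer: 36/7 ≈ 5.1429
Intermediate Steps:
f = -28/27 (f = -1 + (⅑)/(-3) = -1 + (⅑)*(-⅓) = -1 - 1/27 = -28/27 ≈ -1.0370)
D(L, B) = L + 6*B
k(D(4, f))*(-2 + G(-5, z(0))) = (-2 + 6)/(3 + (4 + 6*(-28/27))) = 4/(3 + (4 - 56/9)) = 4/(3 - 20/9) = 4/(7/9) = (9/7)*4 = 36/7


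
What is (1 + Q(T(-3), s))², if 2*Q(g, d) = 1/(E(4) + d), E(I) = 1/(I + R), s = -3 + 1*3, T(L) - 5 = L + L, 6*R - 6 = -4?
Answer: 361/36 ≈ 10.028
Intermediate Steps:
R = ⅓ (R = 1 + (⅙)*(-4) = 1 - ⅔ = ⅓ ≈ 0.33333)
T(L) = 5 + 2*L (T(L) = 5 + (L + L) = 5 + 2*L)
s = 0 (s = -3 + 3 = 0)
E(I) = 1/(⅓ + I) (E(I) = 1/(I + ⅓) = 1/(⅓ + I))
Q(g, d) = 1/(2*(3/13 + d)) (Q(g, d) = 1/(2*(3/(1 + 3*4) + d)) = 1/(2*(3/(1 + 12) + d)) = 1/(2*(3/13 + d)))
(1 + Q(T(-3), s))² = (1 + 13/(2*(3 + 13*0)))² = (1 + 13/(2*(3 + 0)))² = (1 + (13/2)/3)² = (1 + (13/2)*(⅓))² = (1 + 13/6)² = (19/6)² = 361/36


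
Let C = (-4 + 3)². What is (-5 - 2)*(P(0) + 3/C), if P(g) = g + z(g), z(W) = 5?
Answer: -56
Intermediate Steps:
C = 1 (C = (-1)² = 1)
P(g) = 5 + g (P(g) = g + 5 = 5 + g)
(-5 - 2)*(P(0) + 3/C) = (-5 - 2)*((5 + 0) + 3/1) = -7*(5 + 3*1) = -7*(5 + 3) = -7*8 = -56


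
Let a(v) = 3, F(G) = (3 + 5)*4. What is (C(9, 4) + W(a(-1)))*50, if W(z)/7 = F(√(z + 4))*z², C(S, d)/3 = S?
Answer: 102150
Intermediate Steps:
C(S, d) = 3*S
F(G) = 32 (F(G) = 8*4 = 32)
W(z) = 224*z² (W(z) = 7*(32*z²) = 224*z²)
(C(9, 4) + W(a(-1)))*50 = (3*9 + 224*3²)*50 = (27 + 224*9)*50 = (27 + 2016)*50 = 2043*50 = 102150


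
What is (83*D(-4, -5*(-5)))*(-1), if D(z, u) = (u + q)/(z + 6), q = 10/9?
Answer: -19505/18 ≈ -1083.6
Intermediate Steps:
q = 10/9 (q = 10*(⅑) = 10/9 ≈ 1.1111)
D(z, u) = (10/9 + u)/(6 + z) (D(z, u) = (u + 10/9)/(z + 6) = (10/9 + u)/(6 + z))
(83*D(-4, -5*(-5)))*(-1) = (83*((10/9 - 5*(-5))/(6 - 4)))*(-1) = (83*((10/9 + 25)/2))*(-1) = (83*((½)*(235/9)))*(-1) = (83*(235/18))*(-1) = (19505/18)*(-1) = -19505/18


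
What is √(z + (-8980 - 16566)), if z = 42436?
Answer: √16890 ≈ 129.96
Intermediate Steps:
√(z + (-8980 - 16566)) = √(42436 + (-8980 - 16566)) = √(42436 - 25546) = √16890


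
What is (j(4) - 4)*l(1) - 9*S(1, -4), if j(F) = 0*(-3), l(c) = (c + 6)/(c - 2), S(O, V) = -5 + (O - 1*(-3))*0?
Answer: 73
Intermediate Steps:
S(O, V) = -5 (S(O, V) = -5 + (O + 3)*0 = -5 + (3 + O)*0 = -5 + 0 = -5)
l(c) = (6 + c)/(-2 + c)
j(F) = 0
(j(4) - 4)*l(1) - 9*S(1, -4) = (0 - 4)*((6 + 1)/(-2 + 1)) - 9*(-5) = -4*7/(-1) + 45 = -(-4)*7 + 45 = -4*(-7) + 45 = 28 + 45 = 73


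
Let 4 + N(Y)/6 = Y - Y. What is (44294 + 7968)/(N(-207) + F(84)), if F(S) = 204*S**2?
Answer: 26131/719700 ≈ 0.036308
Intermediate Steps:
N(Y) = -24 (N(Y) = -24 + 6*(Y - Y) = -24 + 6*0 = -24 + 0 = -24)
(44294 + 7968)/(N(-207) + F(84)) = (44294 + 7968)/(-24 + 204*84**2) = 52262/(-24 + 204*7056) = 52262/(-24 + 1439424) = 52262/1439400 = 52262*(1/1439400) = 26131/719700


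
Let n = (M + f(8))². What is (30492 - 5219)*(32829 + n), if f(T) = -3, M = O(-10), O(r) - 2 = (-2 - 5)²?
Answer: 887916309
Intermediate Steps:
O(r) = 51 (O(r) = 2 + (-2 - 5)² = 2 + (-7)² = 2 + 49 = 51)
M = 51
n = 2304 (n = (51 - 3)² = 48² = 2304)
(30492 - 5219)*(32829 + n) = (30492 - 5219)*(32829 + 2304) = 25273*35133 = 887916309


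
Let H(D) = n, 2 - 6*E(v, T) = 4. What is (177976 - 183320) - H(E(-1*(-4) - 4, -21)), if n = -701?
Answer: -4643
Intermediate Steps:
E(v, T) = -1/3 (E(v, T) = 1/3 - 1/6*4 = 1/3 - 2/3 = -1/3)
H(D) = -701
(177976 - 183320) - H(E(-1*(-4) - 4, -21)) = (177976 - 183320) - 1*(-701) = -5344 + 701 = -4643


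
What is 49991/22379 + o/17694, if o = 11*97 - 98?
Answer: 302075335/131991342 ≈ 2.2886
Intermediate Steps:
o = 969 (o = 1067 - 98 = 969)
49991/22379 + o/17694 = 49991/22379 + 969/17694 = 49991*(1/22379) + 969*(1/17694) = 49991/22379 + 323/5898 = 302075335/131991342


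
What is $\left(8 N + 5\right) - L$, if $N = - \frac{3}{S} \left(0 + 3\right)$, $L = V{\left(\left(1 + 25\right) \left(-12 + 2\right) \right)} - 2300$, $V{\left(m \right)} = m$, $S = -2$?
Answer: $2601$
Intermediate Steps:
$L = -2560$ ($L = \left(1 + 25\right) \left(-12 + 2\right) - 2300 = 26 \left(-10\right) - 2300 = -260 - 2300 = -2560$)
$N = \frac{9}{2}$ ($N = - \frac{3}{-2} \left(0 + 3\right) = \left(-3\right) \left(- \frac{1}{2}\right) 3 = \frac{3}{2} \cdot 3 = \frac{9}{2} \approx 4.5$)
$\left(8 N + 5\right) - L = \left(8 \cdot \frac{9}{2} + 5\right) - -2560 = \left(36 + 5\right) + 2560 = 41 + 2560 = 2601$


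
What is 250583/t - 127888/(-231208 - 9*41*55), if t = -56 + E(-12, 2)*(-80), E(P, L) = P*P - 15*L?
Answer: -1995125031/74444888 ≈ -26.800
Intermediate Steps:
E(P, L) = P**2 - 15*L
t = -9176 (t = -56 + ((-12)**2 - 15*2)*(-80) = -56 + (144 - 30)*(-80) = -56 + 114*(-80) = -56 - 9120 = -9176)
250583/t - 127888/(-231208 - 9*41*55) = 250583/(-9176) - 127888/(-231208 - 9*41*55) = 250583*(-1/9176) - 127888/(-231208 - 369*55) = -250583/9176 - 127888/(-231208 - 1*20295) = -250583/9176 - 127888/(-231208 - 20295) = -250583/9176 - 127888/(-251503) = -250583/9176 - 127888*(-1/251503) = -250583/9176 + 127888/251503 = -1995125031/74444888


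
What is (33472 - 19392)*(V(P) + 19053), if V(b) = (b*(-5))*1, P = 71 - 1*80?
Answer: 268899840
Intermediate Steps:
P = -9 (P = 71 - 80 = -9)
V(b) = -5*b (V(b) = -5*b*1 = -5*b)
(33472 - 19392)*(V(P) + 19053) = (33472 - 19392)*(-5*(-9) + 19053) = 14080*(45 + 19053) = 14080*19098 = 268899840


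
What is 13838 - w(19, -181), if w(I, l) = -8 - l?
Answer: 13665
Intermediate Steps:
13838 - w(19, -181) = 13838 - (-8 - 1*(-181)) = 13838 - (-8 + 181) = 13838 - 1*173 = 13838 - 173 = 13665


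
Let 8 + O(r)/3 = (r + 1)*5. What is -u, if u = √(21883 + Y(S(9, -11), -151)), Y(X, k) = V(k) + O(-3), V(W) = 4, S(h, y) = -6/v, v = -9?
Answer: -√21833 ≈ -147.76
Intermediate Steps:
S(h, y) = ⅔ (S(h, y) = -6/(-9) = -6*(-⅑) = ⅔)
O(r) = -9 + 15*r (O(r) = -24 + 3*((r + 1)*5) = -24 + 3*((1 + r)*5) = -24 + 3*(5 + 5*r) = -24 + (15 + 15*r) = -9 + 15*r)
Y(X, k) = -50 (Y(X, k) = 4 + (-9 + 15*(-3)) = 4 + (-9 - 45) = 4 - 54 = -50)
u = √21833 (u = √(21883 - 50) = √21833 ≈ 147.76)
-u = -√21833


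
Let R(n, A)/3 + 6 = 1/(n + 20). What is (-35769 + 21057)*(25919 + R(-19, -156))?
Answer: -381099648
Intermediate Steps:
R(n, A) = -18 + 3/(20 + n) (R(n, A) = -18 + 3/(n + 20) = -18 + 3/(20 + n))
(-35769 + 21057)*(25919 + R(-19, -156)) = (-35769 + 21057)*(25919 + 3*(-119 - 6*(-19))/(20 - 19)) = -14712*(25919 + 3*(-119 + 114)/1) = -14712*(25919 + 3*1*(-5)) = -14712*(25919 - 15) = -14712*25904 = -381099648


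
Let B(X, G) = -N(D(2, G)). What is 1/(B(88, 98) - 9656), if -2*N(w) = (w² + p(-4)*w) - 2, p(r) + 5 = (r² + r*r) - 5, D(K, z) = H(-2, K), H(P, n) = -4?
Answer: -1/9693 ≈ -0.00010317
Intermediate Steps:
D(K, z) = -4
p(r) = -10 + 2*r² (p(r) = -5 + ((r² + r*r) - 5) = -5 + ((r² + r²) - 5) = -5 + (2*r² - 5) = -5 + (-5 + 2*r²) = -10 + 2*r²)
N(w) = 1 - 11*w - w²/2 (N(w) = -((w² + (-10 + 2*(-4)²)*w) - 2)/2 = -((w² + (-10 + 2*16)*w) - 2)/2 = -((w² + (-10 + 32)*w) - 2)/2 = -((w² + 22*w) - 2)/2 = -(-2 + w² + 22*w)/2 = 1 - 11*w - w²/2)
B(X, G) = -37 (B(X, G) = -(1 - 11*(-4) - ½*(-4)²) = -(1 + 44 - ½*16) = -(1 + 44 - 8) = -1*37 = -37)
1/(B(88, 98) - 9656) = 1/(-37 - 9656) = 1/(-9693) = -1/9693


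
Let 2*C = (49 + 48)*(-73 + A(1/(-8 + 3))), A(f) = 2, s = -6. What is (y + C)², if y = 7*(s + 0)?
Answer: 48594841/4 ≈ 1.2149e+7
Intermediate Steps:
C = -6887/2 (C = ((49 + 48)*(-73 + 2))/2 = (97*(-71))/2 = (½)*(-6887) = -6887/2 ≈ -3443.5)
y = -42 (y = 7*(-6 + 0) = 7*(-6) = -42)
(y + C)² = (-42 - 6887/2)² = (-6971/2)² = 48594841/4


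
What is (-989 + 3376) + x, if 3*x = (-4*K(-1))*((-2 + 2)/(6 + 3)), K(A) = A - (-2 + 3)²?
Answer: 2387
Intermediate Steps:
K(A) = -1 + A (K(A) = A - 1*1² = A - 1*1 = A - 1 = -1 + A)
x = 0 (x = ((-4*(-1 - 1))*((-2 + 2)/(6 + 3)))/3 = ((-4*(-2))*(0/9))/3 = (8*(0*(⅑)))/3 = (8*0)/3 = (⅓)*0 = 0)
(-989 + 3376) + x = (-989 + 3376) + 0 = 2387 + 0 = 2387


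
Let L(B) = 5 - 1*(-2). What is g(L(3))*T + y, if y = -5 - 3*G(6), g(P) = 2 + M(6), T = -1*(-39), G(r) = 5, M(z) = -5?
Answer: -137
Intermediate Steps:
L(B) = 7 (L(B) = 5 + 2 = 7)
T = 39
g(P) = -3 (g(P) = 2 - 5 = -3)
y = -20 (y = -5 - 3*5 = -5 - 15 = -20)
g(L(3))*T + y = -3*39 - 20 = -117 - 20 = -137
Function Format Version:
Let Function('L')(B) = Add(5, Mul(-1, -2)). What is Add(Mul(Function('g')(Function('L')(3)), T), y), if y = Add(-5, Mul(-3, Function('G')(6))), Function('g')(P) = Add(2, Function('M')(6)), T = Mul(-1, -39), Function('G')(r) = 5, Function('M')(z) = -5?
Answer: -137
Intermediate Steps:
Function('L')(B) = 7 (Function('L')(B) = Add(5, 2) = 7)
T = 39
Function('g')(P) = -3 (Function('g')(P) = Add(2, -5) = -3)
y = -20 (y = Add(-5, Mul(-3, 5)) = Add(-5, -15) = -20)
Add(Mul(Function('g')(Function('L')(3)), T), y) = Add(Mul(-3, 39), -20) = Add(-117, -20) = -137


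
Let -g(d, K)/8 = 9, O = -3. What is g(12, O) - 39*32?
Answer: -1320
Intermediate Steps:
g(d, K) = -72 (g(d, K) = -8*9 = -72)
g(12, O) - 39*32 = -72 - 39*32 = -72 - 1248 = -1320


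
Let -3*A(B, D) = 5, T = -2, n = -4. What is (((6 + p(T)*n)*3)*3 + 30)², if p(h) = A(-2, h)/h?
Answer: 2916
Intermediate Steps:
A(B, D) = -5/3 (A(B, D) = -⅓*5 = -5/3)
p(h) = -5/(3*h)
(((6 + p(T)*n)*3)*3 + 30)² = (((6 - 5/3/(-2)*(-4))*3)*3 + 30)² = (((6 - 5/3*(-½)*(-4))*3)*3 + 30)² = (((6 + (⅚)*(-4))*3)*3 + 30)² = (((6 - 10/3)*3)*3 + 30)² = (((8/3)*3)*3 + 30)² = (8*3 + 30)² = (24 + 30)² = 54² = 2916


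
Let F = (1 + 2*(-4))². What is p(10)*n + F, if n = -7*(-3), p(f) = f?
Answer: 259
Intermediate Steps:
n = 21
F = 49 (F = (1 - 8)² = (-7)² = 49)
p(10)*n + F = 10*21 + 49 = 210 + 49 = 259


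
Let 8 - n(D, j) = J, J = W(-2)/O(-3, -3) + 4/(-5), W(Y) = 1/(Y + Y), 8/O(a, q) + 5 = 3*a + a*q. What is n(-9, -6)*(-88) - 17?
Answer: -15553/20 ≈ -777.65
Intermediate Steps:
O(a, q) = 8/(-5 + 3*a + a*q) (O(a, q) = 8/(-5 + (3*a + a*q)) = 8/(-5 + 3*a + a*q))
W(Y) = 1/(2*Y)
J = -103/160 (J = ((½)/(-2))/((8/(-5 + 3*(-3) - 3*(-3)))) + 4/(-5) = ((½)*(-½))/((8/(-5 - 9 + 9))) + 4*(-⅕) = -1/(4*(8/(-5))) - ⅘ = -1/(4*(8*(-⅕))) - ⅘ = -1/(4*(-8/5)) - ⅘ = -¼*(-5/8) - ⅘ = 5/32 - ⅘ = -103/160 ≈ -0.64375)
n(D, j) = 1383/160 (n(D, j) = 8 - 1*(-103/160) = 8 + 103/160 = 1383/160)
n(-9, -6)*(-88) - 17 = (1383/160)*(-88) - 17 = -15213/20 - 17 = -15553/20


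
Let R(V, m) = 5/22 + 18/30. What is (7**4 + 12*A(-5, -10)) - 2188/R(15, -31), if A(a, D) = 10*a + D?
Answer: -87709/91 ≈ -963.83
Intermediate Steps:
R(V, m) = 91/110 (R(V, m) = 5*(1/22) + 18*(1/30) = 5/22 + 3/5 = 91/110)
A(a, D) = D + 10*a
(7**4 + 12*A(-5, -10)) - 2188/R(15, -31) = (7**4 + 12*(-10 + 10*(-5))) - 2188/91/110 = (2401 + 12*(-10 - 50)) - 2188*110/91 = (2401 + 12*(-60)) - 240680/91 = (2401 - 720) - 240680/91 = 1681 - 240680/91 = -87709/91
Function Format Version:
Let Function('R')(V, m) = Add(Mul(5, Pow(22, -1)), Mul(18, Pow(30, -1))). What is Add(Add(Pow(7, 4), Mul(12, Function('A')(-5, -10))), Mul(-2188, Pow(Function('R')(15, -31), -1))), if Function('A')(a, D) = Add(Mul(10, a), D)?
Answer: Rational(-87709, 91) ≈ -963.83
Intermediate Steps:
Function('R')(V, m) = Rational(91, 110) (Function('R')(V, m) = Add(Mul(5, Rational(1, 22)), Mul(18, Rational(1, 30))) = Add(Rational(5, 22), Rational(3, 5)) = Rational(91, 110))
Function('A')(a, D) = Add(D, Mul(10, a))
Add(Add(Pow(7, 4), Mul(12, Function('A')(-5, -10))), Mul(-2188, Pow(Function('R')(15, -31), -1))) = Add(Add(Pow(7, 4), Mul(12, Add(-10, Mul(10, -5)))), Mul(-2188, Pow(Rational(91, 110), -1))) = Add(Add(2401, Mul(12, Add(-10, -50))), Mul(-2188, Rational(110, 91))) = Add(Add(2401, Mul(12, -60)), Rational(-240680, 91)) = Add(Add(2401, -720), Rational(-240680, 91)) = Add(1681, Rational(-240680, 91)) = Rational(-87709, 91)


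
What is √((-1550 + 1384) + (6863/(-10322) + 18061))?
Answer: √1906528385294/10322 ≈ 133.77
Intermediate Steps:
√((-1550 + 1384) + (6863/(-10322) + 18061)) = √(-166 + (6863*(-1/10322) + 18061)) = √(-166 + (-6863/10322 + 18061)) = √(-166 + 186418779/10322) = √(184705327/10322) = √1906528385294/10322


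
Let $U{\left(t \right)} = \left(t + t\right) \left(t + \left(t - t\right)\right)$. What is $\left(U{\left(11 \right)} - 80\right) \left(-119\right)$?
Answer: $-19278$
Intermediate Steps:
$U{\left(t \right)} = 2 t^{2}$ ($U{\left(t \right)} = 2 t \left(t + 0\right) = 2 t t = 2 t^{2}$)
$\left(U{\left(11 \right)} - 80\right) \left(-119\right) = \left(2 \cdot 11^{2} - 80\right) \left(-119\right) = \left(2 \cdot 121 - 80\right) \left(-119\right) = \left(242 - 80\right) \left(-119\right) = 162 \left(-119\right) = -19278$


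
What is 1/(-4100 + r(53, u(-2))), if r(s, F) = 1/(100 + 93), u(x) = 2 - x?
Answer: -193/791299 ≈ -0.00024390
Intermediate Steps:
r(s, F) = 1/193
1/(-4100 + r(53, u(-2))) = 1/(-4100 + 1/193) = 1/(-791299/193) = -193/791299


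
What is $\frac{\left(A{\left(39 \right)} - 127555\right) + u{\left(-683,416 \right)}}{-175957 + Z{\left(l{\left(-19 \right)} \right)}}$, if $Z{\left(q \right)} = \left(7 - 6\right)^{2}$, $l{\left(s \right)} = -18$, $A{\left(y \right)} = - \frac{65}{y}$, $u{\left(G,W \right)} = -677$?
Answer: $\frac{384701}{527868} \approx 0.72878$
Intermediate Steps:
$Z{\left(q \right)} = 1$ ($Z{\left(q \right)} = 1^{2} = 1$)
$\frac{\left(A{\left(39 \right)} - 127555\right) + u{\left(-683,416 \right)}}{-175957 + Z{\left(l{\left(-19 \right)} \right)}} = \frac{\left(- \frac{65}{39} - 127555\right) - 677}{-175957 + 1} = \frac{\left(\left(-65\right) \frac{1}{39} - 127555\right) - 677}{-175956} = \left(\left(- \frac{5}{3} - 127555\right) - 677\right) \left(- \frac{1}{175956}\right) = \left(- \frac{382670}{3} - 677\right) \left(- \frac{1}{175956}\right) = \left(- \frac{384701}{3}\right) \left(- \frac{1}{175956}\right) = \frac{384701}{527868}$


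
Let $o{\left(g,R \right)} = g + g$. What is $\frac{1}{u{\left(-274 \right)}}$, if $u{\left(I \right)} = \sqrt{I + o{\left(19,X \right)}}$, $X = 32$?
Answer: $- \frac{i \sqrt{59}}{118} \approx - 0.065094 i$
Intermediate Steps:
$o{\left(g,R \right)} = 2 g$
$u{\left(I \right)} = \sqrt{38 + I}$ ($u{\left(I \right)} = \sqrt{I + 2 \cdot 19} = \sqrt{I + 38} = \sqrt{38 + I}$)
$\frac{1}{u{\left(-274 \right)}} = \frac{1}{\sqrt{38 - 274}} = \frac{1}{\sqrt{-236}} = \frac{1}{2 i \sqrt{59}} = - \frac{i \sqrt{59}}{118}$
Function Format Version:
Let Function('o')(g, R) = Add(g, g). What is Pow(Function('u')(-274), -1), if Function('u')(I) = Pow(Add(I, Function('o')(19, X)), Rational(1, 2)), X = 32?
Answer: Mul(Rational(-1, 118), I, Pow(59, Rational(1, 2))) ≈ Mul(-0.065094, I)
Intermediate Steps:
Function('o')(g, R) = Mul(2, g)
Function('u')(I) = Pow(Add(38, I), Rational(1, 2)) (Function('u')(I) = Pow(Add(I, Mul(2, 19)), Rational(1, 2)) = Pow(Add(I, 38), Rational(1, 2)) = Pow(Add(38, I), Rational(1, 2)))
Pow(Function('u')(-274), -1) = Pow(Pow(Add(38, -274), Rational(1, 2)), -1) = Pow(Pow(-236, Rational(1, 2)), -1) = Pow(Mul(2, I, Pow(59, Rational(1, 2))), -1) = Mul(Rational(-1, 118), I, Pow(59, Rational(1, 2)))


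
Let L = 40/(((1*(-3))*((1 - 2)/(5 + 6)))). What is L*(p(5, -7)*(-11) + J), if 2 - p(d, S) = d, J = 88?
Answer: 53240/3 ≈ 17747.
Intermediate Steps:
p(d, S) = 2 - d
L = 440/3 (L = 40/((-(-3)/11)) = 40/((-3*(-1/11))) = 40/(3/11) = 40*(11/3) = 440/3 ≈ 146.67)
L*(p(5, -7)*(-11) + J) = 440*((2 - 1*5)*(-11) + 88)/3 = 440*((2 - 5)*(-11) + 88)/3 = 440*(-3*(-11) + 88)/3 = 440*(33 + 88)/3 = (440/3)*121 = 53240/3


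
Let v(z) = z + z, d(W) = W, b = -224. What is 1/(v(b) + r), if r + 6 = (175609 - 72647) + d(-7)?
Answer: 1/102501 ≈ 9.7560e-6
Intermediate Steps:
v(z) = 2*z
r = 102949 (r = -6 + ((175609 - 72647) - 7) = -6 + (102962 - 7) = -6 + 102955 = 102949)
1/(v(b) + r) = 1/(2*(-224) + 102949) = 1/(-448 + 102949) = 1/102501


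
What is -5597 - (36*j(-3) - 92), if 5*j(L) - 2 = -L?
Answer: -5541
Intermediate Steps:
j(L) = ⅖ - L/5 (j(L) = ⅖ + (-L)/5 = ⅖ - L/5)
-5597 - (36*j(-3) - 92) = -5597 - (36*(⅖ - ⅕*(-3)) - 92) = -5597 - (36*(⅖ + ⅗) - 92) = -5597 - (36*1 - 92) = -5597 - (36 - 92) = -5597 - 1*(-56) = -5597 + 56 = -5541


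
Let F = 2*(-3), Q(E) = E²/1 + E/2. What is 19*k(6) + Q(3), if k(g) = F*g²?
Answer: -8187/2 ≈ -4093.5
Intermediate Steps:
Q(E) = E² + E/2 (Q(E) = E²*1 + E*(½) = E² + E/2)
F = -6
k(g) = -6*g²
19*k(6) + Q(3) = 19*(-6*6²) + 3*(½ + 3) = 19*(-6*36) + 3*(7/2) = 19*(-216) + 21/2 = -4104 + 21/2 = -8187/2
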